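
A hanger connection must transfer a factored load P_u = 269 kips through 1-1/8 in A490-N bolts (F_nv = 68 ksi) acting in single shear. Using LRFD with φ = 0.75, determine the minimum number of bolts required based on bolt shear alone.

A_b = π·1.125²/4 = 0.994 in².
Per-bolt design strength φR_n = 0.75 × 68 × 0.994 × 1 = 50.69 kips.
n ≥ 269 / 50.69 = 5.306 → use 6 bolts.

6 bolts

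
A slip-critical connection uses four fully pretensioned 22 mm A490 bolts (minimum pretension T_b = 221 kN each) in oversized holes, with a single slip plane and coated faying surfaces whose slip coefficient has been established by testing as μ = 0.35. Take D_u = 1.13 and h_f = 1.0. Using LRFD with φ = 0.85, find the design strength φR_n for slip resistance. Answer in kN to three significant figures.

297 kN

R_n = μ · D_u · h_f · T_b · n_s · n_b = 0.35 × 1.13 × 1.0 × 221 × 1 × 4 = 349.6 kN.
Design strength φR_n = 0.85 × 349.6 = 297 kN.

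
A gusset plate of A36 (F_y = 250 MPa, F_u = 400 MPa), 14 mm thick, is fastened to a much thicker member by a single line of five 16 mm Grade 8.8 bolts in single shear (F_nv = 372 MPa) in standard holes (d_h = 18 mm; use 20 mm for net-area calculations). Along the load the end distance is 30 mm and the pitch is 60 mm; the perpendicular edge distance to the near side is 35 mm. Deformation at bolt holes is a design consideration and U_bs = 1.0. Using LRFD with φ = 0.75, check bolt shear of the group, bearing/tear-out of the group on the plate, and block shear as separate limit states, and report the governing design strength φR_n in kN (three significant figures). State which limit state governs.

Bolt shear: A_b = π·16²/4 = 201.1 mm²; R_n = 372 × 201.1 × 5 × 1 / 1000 = 374 kN → 0.75 × 374 = 280 kN.
Bearing: edge l_c = 21, r_n = 141.1 kN; interior l_c = 42, r_n = 215 kN; R_n = 141.1 + 4·215 = 1001 kN → 751 kN.
Block shear: A_gv = 3780, A_nv = 2520, A_nt = 350 mm²; R_n = min(0.6F_uA_nv, 0.6F_yA_gv) + U_bs·F_u·A_nt = 707 kN → 530 kN.
Bolt shear governs: 280 kN.

280 kN (bolt shear governs)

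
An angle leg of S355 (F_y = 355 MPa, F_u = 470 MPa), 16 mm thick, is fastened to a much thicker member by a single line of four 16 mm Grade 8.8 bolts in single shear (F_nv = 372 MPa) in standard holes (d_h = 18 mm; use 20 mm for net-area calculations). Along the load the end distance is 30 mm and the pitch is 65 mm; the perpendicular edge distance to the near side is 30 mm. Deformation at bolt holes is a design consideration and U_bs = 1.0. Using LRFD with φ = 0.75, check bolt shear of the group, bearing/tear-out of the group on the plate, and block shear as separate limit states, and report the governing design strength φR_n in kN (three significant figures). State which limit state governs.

224 kN (bolt shear governs)

Bolt shear: A_b = π·16²/4 = 201.1 mm²; R_n = 372 × 201.1 × 4 × 1 / 1000 = 299.2 kN → 0.75 × 299.2 = 224 kN.
Bearing: edge l_c = 21, r_n = 189.5 kN; interior l_c = 47, r_n = 288.8 kN; R_n = 189.5 + 3·288.8 = 1056 kN → 792 kN.
Block shear: A_gv = 3600, A_nv = 2480, A_nt = 320 mm²; R_n = min(0.6F_uA_nv, 0.6F_yA_gv) + U_bs·F_u·A_nt = 849.8 kN → 637 kN.
Bolt shear governs: 224 kN.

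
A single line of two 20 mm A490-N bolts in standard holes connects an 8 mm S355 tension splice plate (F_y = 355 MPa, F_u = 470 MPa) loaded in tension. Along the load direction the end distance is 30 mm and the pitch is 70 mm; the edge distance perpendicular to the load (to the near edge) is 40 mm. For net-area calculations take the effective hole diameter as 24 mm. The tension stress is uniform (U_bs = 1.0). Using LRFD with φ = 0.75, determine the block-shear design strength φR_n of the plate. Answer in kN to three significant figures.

Shear plane L_v = 30 + 1·70 = 100 mm; A_gv = 100 × 8 = 800 mm².
A_nv = (100 − 1.5·24) × 8 = 512 mm².
A_nt = (40 − 0.5·24) × 8 = 224 mm².
0.6 F_u A_nv = 144.4 kN; 0.6 F_y A_gv = 170.4 kN → shear rupture governs the shear term.
R_n = 144.4 + 1.0 × 470 × 224 / 1000 = 249.7 kN.
Design strength φR_n = 0.75 × 249.7 = 187 kN.

187 kN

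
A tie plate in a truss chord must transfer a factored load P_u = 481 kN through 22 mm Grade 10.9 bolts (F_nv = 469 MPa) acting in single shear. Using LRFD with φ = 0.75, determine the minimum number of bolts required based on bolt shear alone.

4 bolts

A_b = π·22²/4 = 380.1 mm².
Per-bolt design strength φR_n = 0.75 × 469 × 380.1 × 1 / 1000 = 133.7 kN.
n ≥ 481 / 133.7 = 3.597 → use 4 bolts.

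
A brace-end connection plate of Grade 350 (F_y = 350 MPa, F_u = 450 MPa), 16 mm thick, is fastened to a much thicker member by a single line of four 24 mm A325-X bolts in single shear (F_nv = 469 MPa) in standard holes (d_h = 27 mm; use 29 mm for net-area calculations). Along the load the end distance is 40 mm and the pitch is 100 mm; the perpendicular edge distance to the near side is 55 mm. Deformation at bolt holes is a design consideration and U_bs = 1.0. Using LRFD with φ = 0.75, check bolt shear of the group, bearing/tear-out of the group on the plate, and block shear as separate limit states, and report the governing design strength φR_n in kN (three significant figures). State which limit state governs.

637 kN (bolt shear governs)

Bolt shear: A_b = π·24²/4 = 452.4 mm²; R_n = 469 × 452.4 × 4 × 1 / 1000 = 848.7 kN → 0.75 × 848.7 = 637 kN.
Bearing: edge l_c = 26.5, r_n = 229 kN; interior l_c = 73, r_n = 414.7 kN; R_n = 229 + 3·414.7 = 1473 kN → 1100 kN.
Block shear: A_gv = 5440, A_nv = 3816, A_nt = 648 mm²; R_n = min(0.6F_uA_nv, 0.6F_yA_gv) + U_bs·F_u·A_nt = 1322 kN → 991 kN.
Bolt shear governs: 637 kN.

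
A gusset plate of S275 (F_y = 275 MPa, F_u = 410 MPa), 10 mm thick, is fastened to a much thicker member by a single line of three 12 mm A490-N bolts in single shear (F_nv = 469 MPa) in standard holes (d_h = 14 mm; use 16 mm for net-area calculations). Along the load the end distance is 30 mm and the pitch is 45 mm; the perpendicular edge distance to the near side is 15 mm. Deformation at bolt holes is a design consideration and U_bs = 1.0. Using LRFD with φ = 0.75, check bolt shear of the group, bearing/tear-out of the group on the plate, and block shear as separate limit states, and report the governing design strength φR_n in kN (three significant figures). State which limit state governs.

Bolt shear: A_b = π·12²/4 = 113.1 mm²; R_n = 469 × 113.1 × 3 × 1 / 1000 = 159.1 kN → 0.75 × 159.1 = 119 kN.
Bearing: edge l_c = 23, r_n = 113.2 kN; interior l_c = 31, r_n = 118.1 kN; R_n = 113.2 + 2·118.1 = 349.3 kN → 262 kN.
Block shear: A_gv = 1200, A_nv = 800, A_nt = 70 mm²; R_n = min(0.6F_uA_nv, 0.6F_yA_gv) + U_bs·F_u·A_nt = 225.5 kN → 169 kN.
Bolt shear governs: 119 kN.

119 kN (bolt shear governs)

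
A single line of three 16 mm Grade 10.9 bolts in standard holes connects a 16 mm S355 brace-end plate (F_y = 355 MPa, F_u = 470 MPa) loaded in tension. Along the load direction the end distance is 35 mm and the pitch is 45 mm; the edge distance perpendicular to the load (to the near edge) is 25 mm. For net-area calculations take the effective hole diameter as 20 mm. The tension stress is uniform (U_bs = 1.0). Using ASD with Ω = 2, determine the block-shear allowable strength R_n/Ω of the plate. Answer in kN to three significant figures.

226 kN

Shear plane L_v = 35 + 2·45 = 125 mm; A_gv = 125 × 16 = 2000 mm².
A_nv = (125 − 2.5·20) × 16 = 1200 mm².
A_nt = (25 − 0.5·20) × 16 = 240 mm².
0.6 F_u A_nv = 338.4 kN; 0.6 F_y A_gv = 426 kN → shear rupture governs the shear term.
R_n = 338.4 + 1.0 × 470 × 240 / 1000 = 451.2 kN.
Allowable strength R_n/Ω = 451.2 / 2 = 226 kN.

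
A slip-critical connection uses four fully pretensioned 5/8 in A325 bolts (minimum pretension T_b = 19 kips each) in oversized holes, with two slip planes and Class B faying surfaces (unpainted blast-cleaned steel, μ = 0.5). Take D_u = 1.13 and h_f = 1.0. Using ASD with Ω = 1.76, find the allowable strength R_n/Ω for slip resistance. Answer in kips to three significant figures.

R_n = μ · D_u · h_f · T_b · n_s · n_b = 0.5 × 1.13 × 1.0 × 19 × 2 × 4 = 85.88 kips.
Allowable strength R_n/Ω = 85.88 / 1.76 = 48.8 kips.

48.8 kips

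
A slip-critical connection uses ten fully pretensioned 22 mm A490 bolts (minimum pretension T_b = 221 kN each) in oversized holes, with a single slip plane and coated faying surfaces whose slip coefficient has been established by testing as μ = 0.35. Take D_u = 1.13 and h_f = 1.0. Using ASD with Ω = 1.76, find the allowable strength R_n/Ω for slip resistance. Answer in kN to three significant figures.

497 kN

R_n = μ · D_u · h_f · T_b · n_s · n_b = 0.35 × 1.13 × 1.0 × 221 × 1 × 10 = 874.1 kN.
Allowable strength R_n/Ω = 874.1 / 1.76 = 497 kN.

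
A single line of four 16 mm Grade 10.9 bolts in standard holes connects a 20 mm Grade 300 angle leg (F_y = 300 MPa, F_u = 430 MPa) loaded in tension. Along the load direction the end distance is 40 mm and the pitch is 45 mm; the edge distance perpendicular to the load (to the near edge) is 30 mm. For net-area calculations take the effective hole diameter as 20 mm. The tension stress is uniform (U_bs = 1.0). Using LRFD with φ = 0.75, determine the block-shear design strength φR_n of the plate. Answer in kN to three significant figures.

535 kN

Shear plane L_v = 40 + 3·45 = 175 mm; A_gv = 175 × 20 = 3500 mm².
A_nv = (175 − 3.5·20) × 20 = 2100 mm².
A_nt = (30 − 0.5·20) × 20 = 400 mm².
0.6 F_u A_nv = 541.8 kN; 0.6 F_y A_gv = 630 kN → shear rupture governs the shear term.
R_n = 541.8 + 1.0 × 430 × 400 / 1000 = 713.8 kN.
Design strength φR_n = 0.75 × 713.8 = 535 kN.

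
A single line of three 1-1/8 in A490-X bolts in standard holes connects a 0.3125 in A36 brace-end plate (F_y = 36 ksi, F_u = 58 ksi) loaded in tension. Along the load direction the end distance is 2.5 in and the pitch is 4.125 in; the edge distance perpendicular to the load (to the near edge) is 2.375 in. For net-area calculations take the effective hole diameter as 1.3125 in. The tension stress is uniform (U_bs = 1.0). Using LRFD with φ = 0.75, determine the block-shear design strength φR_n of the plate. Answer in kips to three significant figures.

Shear plane L_v = 2.5 + 2·4.125 = 10.75 in; A_gv = 10.75 × 0.3125 = 3.359 in².
A_nv = (10.75 − 2.5·1.3125) × 0.3125 = 2.334 in².
A_nt = (2.375 − 0.5·1.3125) × 0.3125 = 0.5371 in².
0.6 F_u A_nv = 81.22 kips; 0.6 F_y A_gv = 72.56 kips → shear yielding governs the shear term.
R_n = 72.56 + 1.0 × 58 × 0.5371 = 103.7 kips.
Design strength φR_n = 0.75 × 103.7 = 77.8 kips.

77.8 kips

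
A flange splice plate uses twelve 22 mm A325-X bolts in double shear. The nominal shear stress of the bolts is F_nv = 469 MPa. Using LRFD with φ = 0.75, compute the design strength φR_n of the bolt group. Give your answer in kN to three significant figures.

3210 kN

A_b = π × 22² / 4 = 380.1 mm².
R_n = F_nv · A_b · n · n_s = 469 × 380.1 × 12 × 2 / 1000 = 4279 kN.
Design strength φR_n = 0.75 × 4279 = 3210 kN.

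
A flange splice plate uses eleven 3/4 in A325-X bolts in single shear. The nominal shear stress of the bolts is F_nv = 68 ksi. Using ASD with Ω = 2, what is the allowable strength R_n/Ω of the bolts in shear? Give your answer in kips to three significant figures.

165 kips

A_b = π × 0.75² / 4 = 0.4418 in².
R_n = F_nv · A_b · n · n_s = 68 × 0.4418 × 11 × 1 = 330.5 kips.
Allowable strength R_n/Ω = 330.5 / 2 = 165 kips.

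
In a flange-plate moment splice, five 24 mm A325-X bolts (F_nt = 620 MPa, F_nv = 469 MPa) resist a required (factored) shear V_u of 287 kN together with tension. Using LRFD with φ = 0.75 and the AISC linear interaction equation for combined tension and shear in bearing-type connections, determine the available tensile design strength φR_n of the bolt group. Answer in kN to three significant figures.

988 kN

A_b = π·24²/4 = 452.4 mm²; f_rv = 287 × 1000 / (5 × 452.4) = 126.9 MPa.
F'_nt = 1.3 F_nt − (F_nt / φF_nv) f_rv = 1.3·620 − (620/(0.75·469))·126.9 = 582.4 MPa, capped at F_nt → F'_nt = 582.4 MPa.
R_n = F'_nt · A_b · n = 582.4 × 452.4 × 5 / 1000 = 1317 kN.
Design strength φR_n = 0.75 × 1317 = 988 kN.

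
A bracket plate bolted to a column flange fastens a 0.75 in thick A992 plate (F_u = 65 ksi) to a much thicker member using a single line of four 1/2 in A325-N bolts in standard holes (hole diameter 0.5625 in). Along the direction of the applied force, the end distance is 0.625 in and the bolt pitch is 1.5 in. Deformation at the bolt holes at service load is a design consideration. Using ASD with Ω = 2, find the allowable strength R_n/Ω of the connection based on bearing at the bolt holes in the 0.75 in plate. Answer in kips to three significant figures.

Per bolt r_n = 1.2 l_c t F_u ≤ 2.4 d t F_u; upper limit = 2.4 × 0.5 × 0.75 × 65 = 58.5 kips.
Edge bolt: l_c = 0.625 − 0.5625/2 = 0.3438 in → 1.2 × 0.3438 × 0.75 × 65 = 20.11 → r_n = 20.11 kips.
Interior bolts: l_c = 1.5 − 0.5625 = 0.9375 in → 1.2 × 0.9375 × 0.75 × 65 = 54.84 → r_n = 54.84 kips.
R_n = 1 × 20.11 + 3 × 54.84 = 184.6 kips.
Allowable strength R_n/Ω = 184.6 / 2 = 92.3 kips.

92.3 kips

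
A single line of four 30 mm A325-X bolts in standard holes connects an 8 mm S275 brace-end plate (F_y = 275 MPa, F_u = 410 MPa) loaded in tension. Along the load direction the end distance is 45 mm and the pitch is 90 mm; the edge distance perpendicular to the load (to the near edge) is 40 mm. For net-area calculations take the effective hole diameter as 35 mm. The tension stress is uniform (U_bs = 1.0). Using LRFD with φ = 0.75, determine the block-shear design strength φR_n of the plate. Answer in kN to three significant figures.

Shear plane L_v = 45 + 3·90 = 315 mm; A_gv = 315 × 8 = 2520 mm².
A_nv = (315 − 3.5·35) × 8 = 1540 mm².
A_nt = (40 − 0.5·35) × 8 = 180 mm².
0.6 F_u A_nv = 378.8 kN; 0.6 F_y A_gv = 415.8 kN → shear rupture governs the shear term.
R_n = 378.8 + 1.0 × 410 × 180 / 1000 = 452.6 kN.
Design strength φR_n = 0.75 × 452.6 = 339 kN.

339 kN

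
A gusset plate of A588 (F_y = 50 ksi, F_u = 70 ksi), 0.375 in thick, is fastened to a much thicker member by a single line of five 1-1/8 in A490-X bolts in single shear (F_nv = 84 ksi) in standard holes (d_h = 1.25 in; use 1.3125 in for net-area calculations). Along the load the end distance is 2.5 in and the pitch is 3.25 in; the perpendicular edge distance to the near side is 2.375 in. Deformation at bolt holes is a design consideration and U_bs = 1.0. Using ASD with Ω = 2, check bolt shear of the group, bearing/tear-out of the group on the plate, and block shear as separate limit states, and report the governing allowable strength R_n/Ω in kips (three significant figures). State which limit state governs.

Bolt shear: A_b = π·1.125²/4 = 0.994 in²; R_n = 84 × 0.994 × 5 × 1 = 417.5 kips → 417.5 / 2 = 209 kips.
Bearing: edge l_c = 1.875, r_n = 59.06 kips; interior l_c = 2, r_n = 63 kips; R_n = 59.06 + 4·63 = 311.1 kips → 156 kips.
Block shear: A_gv = 5.812, A_nv = 3.598, A_nt = 0.6445 in²; R_n = min(0.6F_uA_nv, 0.6F_yA_gv) + U_bs·F_u·A_nt = 196.2 kips → 98.1 kips.
Block shear governs: 98.1 kips.

98.1 kips (block shear governs)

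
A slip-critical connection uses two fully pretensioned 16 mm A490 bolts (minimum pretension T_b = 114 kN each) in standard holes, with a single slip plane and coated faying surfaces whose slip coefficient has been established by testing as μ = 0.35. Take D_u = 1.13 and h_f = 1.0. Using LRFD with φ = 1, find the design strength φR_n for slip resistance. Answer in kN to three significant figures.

R_n = μ · D_u · h_f · T_b · n_s · n_b = 0.35 × 1.13 × 1.0 × 114 × 1 × 2 = 90.17 kN.
Design strength φR_n = 1 × 90.17 = 90.2 kN.

90.2 kN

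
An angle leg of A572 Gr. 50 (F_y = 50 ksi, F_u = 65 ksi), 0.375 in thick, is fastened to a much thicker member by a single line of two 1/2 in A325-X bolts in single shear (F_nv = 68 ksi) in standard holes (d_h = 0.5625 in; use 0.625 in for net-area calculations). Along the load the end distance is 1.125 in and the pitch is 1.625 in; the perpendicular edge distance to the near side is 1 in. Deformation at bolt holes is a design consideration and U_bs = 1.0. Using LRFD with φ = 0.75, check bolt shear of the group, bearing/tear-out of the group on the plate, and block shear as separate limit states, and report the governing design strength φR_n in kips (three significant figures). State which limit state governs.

20 kips (bolt shear governs)

Bolt shear: A_b = π·0.5²/4 = 0.1963 in²; R_n = 68 × 0.1963 × 2 × 1 = 26.7 kips → 0.75 × 26.7 = 20 kips.
Bearing: edge l_c = 0.8438, r_n = 24.68 kips; interior l_c = 1.062, r_n = 29.25 kips; R_n = 24.68 + 1·29.25 = 53.93 kips → 40.4 kips.
Block shear: A_gv = 1.031, A_nv = 0.6797, A_nt = 0.2578 in²; R_n = min(0.6F_uA_nv, 0.6F_yA_gv) + U_bs·F_u·A_nt = 43.27 kips → 32.4 kips.
Bolt shear governs: 20 kips.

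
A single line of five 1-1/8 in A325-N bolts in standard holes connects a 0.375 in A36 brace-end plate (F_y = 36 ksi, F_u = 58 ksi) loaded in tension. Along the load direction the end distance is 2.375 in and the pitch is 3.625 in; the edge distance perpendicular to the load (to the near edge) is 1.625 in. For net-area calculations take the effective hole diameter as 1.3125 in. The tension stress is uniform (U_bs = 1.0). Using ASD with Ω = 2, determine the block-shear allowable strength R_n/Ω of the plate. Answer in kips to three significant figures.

78.9 kips

Shear plane L_v = 2.375 + 4·3.625 = 16.88 in; A_gv = 16.88 × 0.375 = 6.328 in².
A_nv = (16.88 − 4.5·1.3125) × 0.375 = 4.113 in².
A_nt = (1.625 − 0.5·1.3125) × 0.375 = 0.3633 in².
0.6 F_u A_nv = 143.1 kips; 0.6 F_y A_gv = 136.7 kips → shear yielding governs the shear term.
R_n = 136.7 + 1.0 × 58 × 0.3633 = 157.8 kips.
Allowable strength R_n/Ω = 157.8 / 2 = 78.9 kips.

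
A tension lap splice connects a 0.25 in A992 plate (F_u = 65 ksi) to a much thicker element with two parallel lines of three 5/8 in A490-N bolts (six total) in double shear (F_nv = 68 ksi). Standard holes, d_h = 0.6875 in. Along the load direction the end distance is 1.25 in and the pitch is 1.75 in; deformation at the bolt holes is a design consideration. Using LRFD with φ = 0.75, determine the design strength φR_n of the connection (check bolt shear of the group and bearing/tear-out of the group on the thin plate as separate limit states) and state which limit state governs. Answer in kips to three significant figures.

Bolt shear: A_b = π·0.625²/4 = 0.3068 in²; R_n = 68 × 0.3068 × 6 × 2 = 250.3 kips → 0.75 × 250.3 = 188 kips.
Bearing (1.2 l_c t F_u ≤ 2.4 d t F_u): upper limit = 2.4·0.625·0.25·65 = 24.38 kips.
  Edge l_c = 1.25 − 0.6875/2 = 0.9062 → r_n = 17.67 kips; interior l_c = 1.75 − 0.6875 = 1.062 → r_n = 20.72 kips.
  R_n,bearing = 2·17.67 + 4·20.72 = 118.2 kips → 0.75 × 118.2 = 88.7 kips.
Bearing governs: 88.7 kips.

88.7 kips (bearing governs)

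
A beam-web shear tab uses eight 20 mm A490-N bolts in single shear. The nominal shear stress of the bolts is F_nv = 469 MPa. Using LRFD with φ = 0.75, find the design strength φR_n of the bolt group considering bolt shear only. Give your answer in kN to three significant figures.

884 kN

A_b = π × 20² / 4 = 314.2 mm².
R_n = F_nv · A_b · n · n_s = 469 × 314.2 × 8 × 1 / 1000 = 1179 kN.
Design strength φR_n = 0.75 × 1179 = 884 kN.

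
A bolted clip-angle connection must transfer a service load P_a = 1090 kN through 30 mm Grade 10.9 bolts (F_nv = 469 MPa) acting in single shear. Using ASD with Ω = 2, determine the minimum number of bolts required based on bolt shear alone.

A_b = π·30²/4 = 706.9 mm².
Per-bolt allowable strength R_n/Ω = 469 × 706.9 × 1 / 1000 / 2 = 165.8 kN.
n ≥ 1090 / 165.8 = 6.576 → use 7 bolts.

7 bolts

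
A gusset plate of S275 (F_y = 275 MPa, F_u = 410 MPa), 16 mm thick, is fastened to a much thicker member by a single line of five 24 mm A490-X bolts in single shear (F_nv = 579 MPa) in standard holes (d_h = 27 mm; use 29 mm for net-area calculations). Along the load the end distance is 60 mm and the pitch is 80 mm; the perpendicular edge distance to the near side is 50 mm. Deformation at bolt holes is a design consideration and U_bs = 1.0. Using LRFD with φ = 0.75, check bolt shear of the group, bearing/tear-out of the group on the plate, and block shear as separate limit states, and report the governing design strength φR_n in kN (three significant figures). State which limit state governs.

911 kN (block shear governs)

Bolt shear: A_b = π·24²/4 = 452.4 mm²; R_n = 579 × 452.4 × 5 × 1 / 1000 = 1310 kN → 0.75 × 1310 = 982 kN.
Bearing: edge l_c = 46.5, r_n = 366 kN; interior l_c = 53, r_n = 377.9 kN; R_n = 366 + 4·377.9 = 1877 kN → 1410 kN.
Block shear: A_gv = 6080, A_nv = 3992, A_nt = 568 mm²; R_n = min(0.6F_uA_nv, 0.6F_yA_gv) + U_bs·F_u·A_nt = 1215 kN → 911 kN.
Block shear governs: 911 kN.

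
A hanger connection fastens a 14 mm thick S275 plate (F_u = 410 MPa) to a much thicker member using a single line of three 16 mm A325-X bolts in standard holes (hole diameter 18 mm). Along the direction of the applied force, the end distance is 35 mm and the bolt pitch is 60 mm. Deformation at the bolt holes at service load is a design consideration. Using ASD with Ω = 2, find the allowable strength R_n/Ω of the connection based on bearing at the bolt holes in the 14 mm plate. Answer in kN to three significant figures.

310 kN

Per bolt r_n = 1.2 l_c t F_u ≤ 2.4 d t F_u; upper limit = 2.4 × 16 × 14 × 410 / 1000 = 220.4 kN.
Edge bolt: l_c = 35 − 18/2 = 26 mm → 1.2 × 26 × 14 × 410 / 1000 = 179.1 → r_n = 179.1 kN.
Interior bolts: l_c = 60 − 18 = 42 mm → 1.2 × 42 × 14 × 410 / 1000 = 289.3 → r_n = 220.4 kN.
R_n = 1 × 179.1 + 2 × 220.4 = 619.9 kN.
Allowable strength R_n/Ω = 619.9 / 2 = 310 kN.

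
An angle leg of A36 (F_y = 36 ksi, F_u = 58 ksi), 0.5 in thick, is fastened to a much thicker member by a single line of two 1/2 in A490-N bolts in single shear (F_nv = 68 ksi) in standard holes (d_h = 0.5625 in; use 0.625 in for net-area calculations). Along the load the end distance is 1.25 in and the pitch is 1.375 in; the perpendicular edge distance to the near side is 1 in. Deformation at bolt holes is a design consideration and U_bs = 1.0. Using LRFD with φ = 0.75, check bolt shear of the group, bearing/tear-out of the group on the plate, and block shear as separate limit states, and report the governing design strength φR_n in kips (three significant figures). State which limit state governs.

20 kips (bolt shear governs)

Bolt shear: A_b = π·0.5²/4 = 0.1963 in²; R_n = 68 × 0.1963 × 2 × 1 = 26.7 kips → 0.75 × 26.7 = 20 kips.
Bearing: edge l_c = 0.9688, r_n = 33.71 kips; interior l_c = 0.8125, r_n = 28.27 kips; R_n = 33.71 + 1·28.27 = 61.99 kips → 46.5 kips.
Block shear: A_gv = 1.312, A_nv = 0.8438, A_nt = 0.3438 in²; R_n = min(0.6F_uA_nv, 0.6F_yA_gv) + U_bs·F_u·A_nt = 48.29 kips → 36.2 kips.
Bolt shear governs: 20 kips.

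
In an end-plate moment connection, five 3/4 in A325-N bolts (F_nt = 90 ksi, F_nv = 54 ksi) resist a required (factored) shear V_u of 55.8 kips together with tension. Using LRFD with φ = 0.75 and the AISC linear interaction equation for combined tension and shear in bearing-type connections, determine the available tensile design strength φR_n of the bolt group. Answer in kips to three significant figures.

A_b = π·0.75²/4 = 0.4418 in²; f_rv = 55.8 / (5 × 0.4418) = 25.26 ksi.
F'_nt = 1.3 F_nt − (F_nt / φF_nv) f_rv = 1.3·90 − (90/(0.75·54))·25.26 = 60.86 ksi, capped at F_nt → F'_nt = 60.86 ksi.
R_n = F'_nt · A_b · n = 60.86 × 0.4418 × 5 = 134.4 kips.
Design strength φR_n = 0.75 × 134.4 = 101 kips.

101 kips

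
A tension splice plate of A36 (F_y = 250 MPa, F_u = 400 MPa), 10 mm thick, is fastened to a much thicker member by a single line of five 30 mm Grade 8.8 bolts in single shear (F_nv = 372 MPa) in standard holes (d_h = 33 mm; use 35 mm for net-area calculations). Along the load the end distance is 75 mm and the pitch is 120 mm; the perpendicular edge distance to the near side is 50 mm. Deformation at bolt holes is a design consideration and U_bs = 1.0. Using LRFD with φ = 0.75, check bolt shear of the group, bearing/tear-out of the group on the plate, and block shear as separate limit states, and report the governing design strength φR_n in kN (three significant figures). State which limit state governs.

722 kN (block shear governs)

Bolt shear: A_b = π·30²/4 = 706.9 mm²; R_n = 372 × 706.9 × 5 × 1 / 1000 = 1315 kN → 0.75 × 1315 = 986 kN.
Bearing: edge l_c = 58.5, r_n = 280.8 kN; interior l_c = 87, r_n = 288 kN; R_n = 280.8 + 4·288 = 1433 kN → 1070 kN.
Block shear: A_gv = 5550, A_nv = 3975, A_nt = 325 mm²; R_n = min(0.6F_uA_nv, 0.6F_yA_gv) + U_bs·F_u·A_nt = 962.5 kN → 722 kN.
Block shear governs: 722 kN.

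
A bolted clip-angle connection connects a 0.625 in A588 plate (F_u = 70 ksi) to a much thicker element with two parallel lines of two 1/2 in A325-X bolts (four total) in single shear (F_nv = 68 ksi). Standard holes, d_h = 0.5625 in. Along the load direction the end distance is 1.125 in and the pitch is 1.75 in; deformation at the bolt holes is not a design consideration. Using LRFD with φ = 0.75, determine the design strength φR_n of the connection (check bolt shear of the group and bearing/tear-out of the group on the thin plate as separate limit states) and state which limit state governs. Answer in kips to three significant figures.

40.1 kips (bolt shear governs)

Bolt shear: A_b = π·0.5²/4 = 0.1963 in²; R_n = 68 × 0.1963 × 4 × 1 = 53.41 kips → 0.75 × 53.41 = 40.1 kips.
Bearing (1.5 l_c t F_u ≤ 3.0 d t F_u): upper limit = 3.0·0.5·0.625·70 = 65.62 kips.
  Edge l_c = 1.125 − 0.5625/2 = 0.8438 → r_n = 55.37 kips; interior l_c = 1.75 − 0.5625 = 1.188 → r_n = 65.62 kips.
  R_n,bearing = 2·55.37 + 2·65.62 = 242 kips → 0.75 × 242 = 181 kips.
Bolt shear governs: 40.1 kips.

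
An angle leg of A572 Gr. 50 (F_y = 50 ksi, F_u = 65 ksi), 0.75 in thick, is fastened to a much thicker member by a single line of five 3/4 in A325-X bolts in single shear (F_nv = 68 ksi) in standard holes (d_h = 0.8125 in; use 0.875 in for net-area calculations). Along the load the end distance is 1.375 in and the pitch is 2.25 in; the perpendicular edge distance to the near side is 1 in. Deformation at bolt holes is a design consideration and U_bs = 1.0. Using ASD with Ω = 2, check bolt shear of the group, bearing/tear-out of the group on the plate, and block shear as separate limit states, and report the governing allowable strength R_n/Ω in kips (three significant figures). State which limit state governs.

75.1 kips (bolt shear governs)

Bolt shear: A_b = π·0.75²/4 = 0.4418 in²; R_n = 68 × 0.4418 × 5 × 1 = 150.2 kips → 150.2 / 2 = 75.1 kips.
Bearing: edge l_c = 0.9688, r_n = 56.67 kips; interior l_c = 1.438, r_n = 84.09 kips; R_n = 56.67 + 4·84.09 = 393 kips → 197 kips.
Block shear: A_gv = 7.781, A_nv = 4.828, A_nt = 0.4219 in²; R_n = min(0.6F_uA_nv, 0.6F_yA_gv) + U_bs·F_u·A_nt = 215.7 kips → 108 kips.
Bolt shear governs: 75.1 kips.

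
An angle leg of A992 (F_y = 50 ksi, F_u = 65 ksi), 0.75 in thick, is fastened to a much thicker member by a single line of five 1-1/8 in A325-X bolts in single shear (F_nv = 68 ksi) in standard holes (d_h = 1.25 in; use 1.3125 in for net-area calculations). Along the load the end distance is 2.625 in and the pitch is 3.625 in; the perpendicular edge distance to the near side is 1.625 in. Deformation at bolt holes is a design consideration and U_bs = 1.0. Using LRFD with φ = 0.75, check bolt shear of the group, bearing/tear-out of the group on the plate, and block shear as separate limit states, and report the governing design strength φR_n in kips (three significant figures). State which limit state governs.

Bolt shear: A_b = π·1.125²/4 = 0.994 in²; R_n = 68 × 0.994 × 5 × 1 = 338 kips → 0.75 × 338 = 253 kips.
Bearing: edge l_c = 2, r_n = 117 kips; interior l_c = 2.375, r_n = 131.6 kips; R_n = 117 + 4·131.6 = 643.5 kips → 483 kips.
Block shear: A_gv = 12.84, A_nv = 8.414, A_nt = 0.7266 in²; R_n = min(0.6F_uA_nv, 0.6F_yA_gv) + U_bs·F_u·A_nt = 375.4 kips → 282 kips.
Bolt shear governs: 253 kips.

253 kips (bolt shear governs)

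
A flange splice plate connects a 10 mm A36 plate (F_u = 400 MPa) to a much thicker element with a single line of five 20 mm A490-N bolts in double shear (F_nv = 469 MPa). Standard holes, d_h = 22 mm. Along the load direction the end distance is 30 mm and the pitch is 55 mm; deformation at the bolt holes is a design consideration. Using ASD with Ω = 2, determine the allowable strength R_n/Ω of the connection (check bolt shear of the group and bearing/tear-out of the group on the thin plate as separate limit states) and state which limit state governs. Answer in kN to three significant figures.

362 kN (bearing governs)

Bolt shear: A_b = π·20²/4 = 314.2 mm²; R_n = 469 × 314.2 × 5 × 2 / 1000 = 1473 kN → 1473 / 2 = 737 kN.
Bearing (1.2 l_c t F_u ≤ 2.4 d t F_u): upper limit = 2.4·20·10·400 / 1000 = 192 kN.
  Edge l_c = 30 − 22/2 = 19 → r_n = 91.2 kN; interior l_c = 55 − 22 = 33 → r_n = 158.4 kN.
  R_n,bearing = 1·91.2 + 4·158.4 = 724.8 kN → 724.8 / 2 = 362 kN.
Bearing governs: 362 kN.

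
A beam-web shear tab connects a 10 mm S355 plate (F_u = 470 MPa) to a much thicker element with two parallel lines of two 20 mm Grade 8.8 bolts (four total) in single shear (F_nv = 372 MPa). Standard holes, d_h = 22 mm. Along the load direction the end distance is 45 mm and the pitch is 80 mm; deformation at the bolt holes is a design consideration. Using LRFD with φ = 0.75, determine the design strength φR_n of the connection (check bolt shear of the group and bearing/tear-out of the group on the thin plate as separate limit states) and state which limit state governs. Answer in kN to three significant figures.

351 kN (bolt shear governs)

Bolt shear: A_b = π·20²/4 = 314.2 mm²; R_n = 372 × 314.2 × 4 × 1 / 1000 = 467.5 kN → 0.75 × 467.5 = 351 kN.
Bearing (1.2 l_c t F_u ≤ 2.4 d t F_u): upper limit = 2.4·20·10·470 / 1000 = 225.6 kN.
  Edge l_c = 45 − 22/2 = 34 → r_n = 191.8 kN; interior l_c = 80 − 22 = 58 → r_n = 225.6 kN.
  R_n,bearing = 2·191.8 + 2·225.6 = 834.7 kN → 0.75 × 834.7 = 626 kN.
Bolt shear governs: 351 kN.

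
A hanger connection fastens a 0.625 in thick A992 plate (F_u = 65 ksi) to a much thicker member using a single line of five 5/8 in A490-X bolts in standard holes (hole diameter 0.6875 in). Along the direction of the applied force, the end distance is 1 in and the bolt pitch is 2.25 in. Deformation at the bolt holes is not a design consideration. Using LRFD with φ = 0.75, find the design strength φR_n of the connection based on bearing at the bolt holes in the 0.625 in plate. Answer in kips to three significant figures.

259 kips

Per bolt r_n = 1.5 l_c t F_u ≤ 3.0 d t F_u; upper limit = 3.0 × 0.625 × 0.625 × 65 = 76.17 kips.
Edge bolt: l_c = 1 − 0.6875/2 = 0.6562 in → 1.5 × 0.6562 × 0.625 × 65 = 39.99 → r_n = 39.99 kips.
Interior bolts: l_c = 2.25 − 0.6875 = 1.562 in → 1.5 × 1.562 × 0.625 × 65 = 95.21 → r_n = 76.17 kips.
R_n = 1 × 39.99 + 4 × 76.17 = 344.7 kips.
Design strength φR_n = 0.75 × 344.7 = 259 kips.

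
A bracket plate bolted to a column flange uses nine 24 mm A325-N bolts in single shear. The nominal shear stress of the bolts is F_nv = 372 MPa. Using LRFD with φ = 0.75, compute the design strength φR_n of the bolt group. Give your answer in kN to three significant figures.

A_b = π × 24² / 4 = 452.4 mm².
R_n = F_nv · A_b · n · n_s = 372 × 452.4 × 9 × 1 / 1000 = 1515 kN.
Design strength φR_n = 0.75 × 1515 = 1140 kN.

1140 kN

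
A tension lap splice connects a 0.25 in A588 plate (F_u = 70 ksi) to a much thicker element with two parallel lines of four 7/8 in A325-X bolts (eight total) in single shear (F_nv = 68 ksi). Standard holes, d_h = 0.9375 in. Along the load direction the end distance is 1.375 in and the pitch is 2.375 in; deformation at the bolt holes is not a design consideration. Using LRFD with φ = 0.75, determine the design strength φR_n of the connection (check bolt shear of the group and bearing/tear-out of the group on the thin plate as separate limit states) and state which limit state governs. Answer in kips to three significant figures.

205 kips (bearing governs)

Bolt shear: A_b = π·0.875²/4 = 0.6013 in²; R_n = 68 × 0.6013 × 8 × 1 = 327.1 kips → 0.75 × 327.1 = 245 kips.
Bearing (1.5 l_c t F_u ≤ 3.0 d t F_u): upper limit = 3.0·0.875·0.25·70 = 45.94 kips.
  Edge l_c = 1.375 − 0.9375/2 = 0.9062 → r_n = 23.79 kips; interior l_c = 2.375 − 0.9375 = 1.438 → r_n = 37.73 kips.
  R_n,bearing = 2·23.79 + 6·37.73 = 274 kips → 0.75 × 274 = 205 kips.
Bearing governs: 205 kips.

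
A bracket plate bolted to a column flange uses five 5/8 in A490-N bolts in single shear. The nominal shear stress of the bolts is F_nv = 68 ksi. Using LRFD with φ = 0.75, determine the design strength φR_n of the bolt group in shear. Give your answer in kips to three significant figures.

A_b = π × 0.625² / 4 = 0.3068 in².
R_n = F_nv · A_b · n · n_s = 68 × 0.3068 × 5 × 1 = 104.3 kips.
Design strength φR_n = 0.75 × 104.3 = 78.2 kips.

78.2 kips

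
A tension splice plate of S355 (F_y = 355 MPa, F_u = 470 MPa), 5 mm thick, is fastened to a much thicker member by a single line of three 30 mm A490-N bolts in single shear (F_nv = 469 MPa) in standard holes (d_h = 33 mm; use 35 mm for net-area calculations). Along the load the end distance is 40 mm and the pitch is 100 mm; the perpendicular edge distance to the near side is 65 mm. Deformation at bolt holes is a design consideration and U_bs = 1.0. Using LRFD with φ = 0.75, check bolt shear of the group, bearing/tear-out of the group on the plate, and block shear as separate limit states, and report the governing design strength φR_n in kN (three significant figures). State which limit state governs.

245 kN (block shear governs)

Bolt shear: A_b = π·30²/4 = 706.9 mm²; R_n = 469 × 706.9 × 3 × 1 / 1000 = 994.5 kN → 0.75 × 994.5 = 746 kN.
Bearing: edge l_c = 23.5, r_n = 66.27 kN; interior l_c = 67, r_n = 169.2 kN; R_n = 66.27 + 2·169.2 = 404.7 kN → 304 kN.
Block shear: A_gv = 1200, A_nv = 762.5, A_nt = 237.5 mm²; R_n = min(0.6F_uA_nv, 0.6F_yA_gv) + U_bs·F_u·A_nt = 326.7 kN → 245 kN.
Block shear governs: 245 kN.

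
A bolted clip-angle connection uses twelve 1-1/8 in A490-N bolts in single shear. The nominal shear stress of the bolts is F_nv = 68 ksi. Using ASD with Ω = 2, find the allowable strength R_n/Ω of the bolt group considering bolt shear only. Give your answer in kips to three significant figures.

A_b = π × 1.125² / 4 = 0.994 in².
R_n = F_nv · A_b · n · n_s = 68 × 0.994 × 12 × 1 = 811.1 kips.
Allowable strength R_n/Ω = 811.1 / 2 = 406 kips.

406 kips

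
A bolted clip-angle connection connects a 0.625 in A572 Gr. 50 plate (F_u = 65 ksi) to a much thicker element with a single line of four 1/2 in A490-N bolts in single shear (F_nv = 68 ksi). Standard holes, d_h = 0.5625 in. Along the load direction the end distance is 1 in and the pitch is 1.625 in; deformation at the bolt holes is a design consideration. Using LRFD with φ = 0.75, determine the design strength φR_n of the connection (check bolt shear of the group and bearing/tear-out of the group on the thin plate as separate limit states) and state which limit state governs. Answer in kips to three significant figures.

Bolt shear: A_b = π·0.5²/4 = 0.1963 in²; R_n = 68 × 0.1963 × 4 × 1 = 53.41 kips → 0.75 × 53.41 = 40.1 kips.
Bearing (1.2 l_c t F_u ≤ 2.4 d t F_u): upper limit = 2.4·0.5·0.625·65 = 48.75 kips.
  Edge l_c = 1 − 0.5625/2 = 0.7188 → r_n = 35.04 kips; interior l_c = 1.625 − 0.5625 = 1.062 → r_n = 48.75 kips.
  R_n,bearing = 1·35.04 + 3·48.75 = 181.3 kips → 0.75 × 181.3 = 136 kips.
Bolt shear governs: 40.1 kips.

40.1 kips (bolt shear governs)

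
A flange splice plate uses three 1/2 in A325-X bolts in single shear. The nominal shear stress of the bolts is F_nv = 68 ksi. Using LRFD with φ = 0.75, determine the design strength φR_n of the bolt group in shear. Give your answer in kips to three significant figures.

30 kips

A_b = π × 0.5² / 4 = 0.1963 in².
R_n = F_nv · A_b · n · n_s = 68 × 0.1963 × 3 × 1 = 40.06 kips.
Design strength φR_n = 0.75 × 40.06 = 30 kips.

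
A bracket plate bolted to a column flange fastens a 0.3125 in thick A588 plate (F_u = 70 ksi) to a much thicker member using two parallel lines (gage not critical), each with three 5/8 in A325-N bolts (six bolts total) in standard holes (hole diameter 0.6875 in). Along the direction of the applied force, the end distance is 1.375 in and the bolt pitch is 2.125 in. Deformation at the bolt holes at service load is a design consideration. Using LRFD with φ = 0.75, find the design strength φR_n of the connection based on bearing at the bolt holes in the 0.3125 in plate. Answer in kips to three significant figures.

139 kips

Per bolt r_n = 1.2 l_c t F_u ≤ 2.4 d t F_u; upper limit = 2.4 × 0.625 × 0.3125 × 70 = 32.81 kips.
Edge bolt: l_c = 1.375 − 0.6875/2 = 1.031 in → 1.2 × 1.031 × 0.3125 × 70 = 27.07 → r_n = 27.07 kips.
Interior bolts: l_c = 2.125 − 0.6875 = 1.438 in → 1.2 × 1.438 × 0.3125 × 70 = 37.73 → r_n = 32.81 kips.
R_n = 2 × 27.07 + 4 × 32.81 = 185.4 kips.
Design strength φR_n = 0.75 × 185.4 = 139 kips.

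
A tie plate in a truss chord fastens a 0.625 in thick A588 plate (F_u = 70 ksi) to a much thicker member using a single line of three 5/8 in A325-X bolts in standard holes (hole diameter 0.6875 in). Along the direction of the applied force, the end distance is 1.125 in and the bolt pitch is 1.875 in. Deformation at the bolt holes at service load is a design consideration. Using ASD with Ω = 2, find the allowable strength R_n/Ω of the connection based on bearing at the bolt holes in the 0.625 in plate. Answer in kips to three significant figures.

Per bolt r_n = 1.2 l_c t F_u ≤ 2.4 d t F_u; upper limit = 2.4 × 0.625 × 0.625 × 70 = 65.62 kips.
Edge bolt: l_c = 1.125 − 0.6875/2 = 0.7812 in → 1.2 × 0.7812 × 0.625 × 70 = 41.02 → r_n = 41.02 kips.
Interior bolts: l_c = 1.875 − 0.6875 = 1.188 in → 1.2 × 1.188 × 0.625 × 70 = 62.34 → r_n = 62.34 kips.
R_n = 1 × 41.02 + 2 × 62.34 = 165.7 kips.
Allowable strength R_n/Ω = 165.7 / 2 = 82.9 kips.

82.9 kips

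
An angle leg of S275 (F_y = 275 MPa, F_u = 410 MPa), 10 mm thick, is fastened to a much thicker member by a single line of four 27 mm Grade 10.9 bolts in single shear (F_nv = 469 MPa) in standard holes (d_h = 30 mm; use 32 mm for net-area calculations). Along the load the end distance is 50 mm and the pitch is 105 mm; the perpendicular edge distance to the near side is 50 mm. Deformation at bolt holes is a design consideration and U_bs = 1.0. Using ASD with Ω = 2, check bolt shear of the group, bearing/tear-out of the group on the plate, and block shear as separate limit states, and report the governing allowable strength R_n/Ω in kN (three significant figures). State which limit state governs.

371 kN (block shear governs)

Bolt shear: A_b = π·27²/4 = 572.6 mm²; R_n = 469 × 572.6 × 4 × 1 / 1000 = 1074 kN → 1074 / 2 = 537 kN.
Bearing: edge l_c = 35, r_n = 172.2 kN; interior l_c = 75, r_n = 265.7 kN; R_n = 172.2 + 3·265.7 = 969.2 kN → 485 kN.
Block shear: A_gv = 3650, A_nv = 2530, A_nt = 340 mm²; R_n = min(0.6F_uA_nv, 0.6F_yA_gv) + U_bs·F_u·A_nt = 741.6 kN → 371 kN.
Block shear governs: 371 kN.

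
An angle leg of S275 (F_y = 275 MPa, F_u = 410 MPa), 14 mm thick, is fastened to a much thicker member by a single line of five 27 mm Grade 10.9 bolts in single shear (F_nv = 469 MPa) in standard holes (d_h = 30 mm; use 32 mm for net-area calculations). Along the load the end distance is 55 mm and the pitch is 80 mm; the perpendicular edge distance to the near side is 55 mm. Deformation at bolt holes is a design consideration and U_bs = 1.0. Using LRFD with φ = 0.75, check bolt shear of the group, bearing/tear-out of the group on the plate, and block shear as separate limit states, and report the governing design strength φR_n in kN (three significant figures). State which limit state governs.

Bolt shear: A_b = π·27²/4 = 572.6 mm²; R_n = 469 × 572.6 × 5 × 1 / 1000 = 1343 kN → 0.75 × 1343 = 1010 kN.
Bearing: edge l_c = 40, r_n = 275.5 kN; interior l_c = 50, r_n = 344.4 kN; R_n = 275.5 + 4·344.4 = 1653 kN → 1240 kN.
Block shear: A_gv = 5250, A_nv = 3234, A_nt = 546 mm²; R_n = min(0.6F_uA_nv, 0.6F_yA_gv) + U_bs·F_u·A_nt = 1019 kN → 765 kN.
Block shear governs: 765 kN.

765 kN (block shear governs)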